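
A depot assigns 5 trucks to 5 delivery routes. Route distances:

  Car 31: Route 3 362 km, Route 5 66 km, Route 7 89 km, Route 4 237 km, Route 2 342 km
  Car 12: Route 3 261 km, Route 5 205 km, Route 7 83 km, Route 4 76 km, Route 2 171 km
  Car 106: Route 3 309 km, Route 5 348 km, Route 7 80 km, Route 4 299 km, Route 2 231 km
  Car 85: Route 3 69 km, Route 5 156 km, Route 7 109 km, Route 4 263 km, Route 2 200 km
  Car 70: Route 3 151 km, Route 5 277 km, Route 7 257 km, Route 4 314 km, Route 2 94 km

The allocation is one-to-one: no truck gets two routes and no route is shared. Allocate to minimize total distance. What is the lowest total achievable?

Optimal: Car 31→Route 5 (66 km), Car 12→Route 4 (76 km), Car 106→Route 7 (80 km), Car 85→Route 3 (69 km), Car 70→Route 2 (94 km) — total 66+76+80+69+94 = 385 km.
Next-best assignment: Car 31→Route 5, Car 12→Route 4, Car 106→Route 7, Car 85→Route 2, Car 70→Route 3 = 573 km.
Swapping Car 12↔Car 106 (Car 12→Route 7 83 km, Car 106→Route 4 299 km) adds 226.
No other one-to-one assignment undercuts 385 km.

Minimum total: 385 km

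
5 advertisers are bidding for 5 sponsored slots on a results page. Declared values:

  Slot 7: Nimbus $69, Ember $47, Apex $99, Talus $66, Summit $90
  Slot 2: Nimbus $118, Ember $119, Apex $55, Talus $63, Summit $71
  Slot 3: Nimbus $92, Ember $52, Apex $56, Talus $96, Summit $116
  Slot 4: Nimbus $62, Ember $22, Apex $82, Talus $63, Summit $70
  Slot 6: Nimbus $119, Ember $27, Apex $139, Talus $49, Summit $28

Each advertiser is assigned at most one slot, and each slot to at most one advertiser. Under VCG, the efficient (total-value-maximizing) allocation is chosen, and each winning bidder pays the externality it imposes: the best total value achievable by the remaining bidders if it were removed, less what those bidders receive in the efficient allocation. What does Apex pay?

Efficient allocation: Nimbus→Slot 6 ($119), Ember→Slot 2 ($119), Apex→Slot 7 ($99), Talus→Slot 4 ($63), Summit→Slot 3 ($116); total welfare W = $516.
Apex receives Slot 7 at value $99, so the others get W − 99 = $417.
Without Apex: best allocation of the remaining 4 bidders over all 5 slots is Nimbus→Slot 6 ($119), Ember→Slot 2 ($119), Talus→Slot 3 ($96), Summit→Slot 7 ($90), total $424.
VCG payment = (others' best without Apex) − (others' welfare with Apex) = 424 − 417 = $7.

Apex pays $7.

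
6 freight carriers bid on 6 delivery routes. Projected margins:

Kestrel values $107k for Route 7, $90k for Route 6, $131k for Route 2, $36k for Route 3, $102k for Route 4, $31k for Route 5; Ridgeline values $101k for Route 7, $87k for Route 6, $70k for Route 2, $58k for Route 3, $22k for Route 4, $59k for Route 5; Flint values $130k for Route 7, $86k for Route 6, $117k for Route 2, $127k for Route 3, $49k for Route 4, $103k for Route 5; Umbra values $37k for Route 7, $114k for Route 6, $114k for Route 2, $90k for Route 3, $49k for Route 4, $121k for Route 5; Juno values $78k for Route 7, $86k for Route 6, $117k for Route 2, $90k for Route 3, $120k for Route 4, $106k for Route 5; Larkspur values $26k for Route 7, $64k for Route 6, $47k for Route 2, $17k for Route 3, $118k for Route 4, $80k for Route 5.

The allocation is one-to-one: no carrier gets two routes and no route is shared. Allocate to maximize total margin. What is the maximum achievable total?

This is the linear assignment problem.
Optimal: Kestrel→Route 2 ($131k), Ridgeline→Route 7 ($101k), Flint→Route 3 ($127k), Umbra→Route 6 ($114k), Juno→Route 5 ($106k), Larkspur→Route 4 ($118k) — total 131+101+127+114+106+118 = $697k.
Max-entry greedy (repeatedly take the single best remaining cell) gives $606k, worse by 91.
Next-best assignment: Kestrel→Route 2, Ridgeline→Route 7, Flint→Route 3, Umbra→Route 5, Juno→Route 6, Larkspur→Route 4 = $684k.
Swapping Kestrel↔Flint (Kestrel→Route 3 $36k, Flint→Route 2 $117k) loses 105.
No other one-to-one assignment exceeds $697k.

Max total: $697k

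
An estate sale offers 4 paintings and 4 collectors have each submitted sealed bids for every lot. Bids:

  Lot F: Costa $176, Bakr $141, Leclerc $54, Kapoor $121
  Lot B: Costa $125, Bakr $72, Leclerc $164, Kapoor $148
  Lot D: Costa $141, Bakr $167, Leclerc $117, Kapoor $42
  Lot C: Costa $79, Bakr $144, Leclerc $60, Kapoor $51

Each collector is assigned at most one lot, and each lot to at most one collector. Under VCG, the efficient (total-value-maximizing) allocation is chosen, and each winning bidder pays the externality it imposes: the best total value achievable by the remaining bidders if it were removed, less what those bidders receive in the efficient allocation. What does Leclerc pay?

Leclerc pays $23.

Efficient allocation: Costa→Lot F ($176), Bakr→Lot C ($144), Leclerc→Lot D ($117), Kapoor→Lot B ($148); total welfare W = $585.
Leclerc receives Lot D at value $117, so the others get W − 117 = $468.
Without Leclerc: best allocation of the remaining 3 bidders over all 4 lots is Costa→Lot F ($176), Bakr→Lot D ($167), Kapoor→Lot B ($148), total $491.
VCG payment = (others' best without Leclerc) − (others' welfare with Leclerc) = 491 − 468 = $23.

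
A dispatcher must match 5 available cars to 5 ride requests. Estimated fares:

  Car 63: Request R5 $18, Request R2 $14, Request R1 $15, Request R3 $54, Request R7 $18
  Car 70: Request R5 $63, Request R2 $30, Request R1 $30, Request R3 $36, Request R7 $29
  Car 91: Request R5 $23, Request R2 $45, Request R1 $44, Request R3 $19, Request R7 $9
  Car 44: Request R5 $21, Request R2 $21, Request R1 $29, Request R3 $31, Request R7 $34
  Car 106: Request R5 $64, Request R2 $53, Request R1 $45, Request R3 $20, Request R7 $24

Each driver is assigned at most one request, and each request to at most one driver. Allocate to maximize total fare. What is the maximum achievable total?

Optimal: Car 63→Request R3 ($54), Car 70→Request R5 ($63), Car 91→Request R1 ($44), Car 44→Request R7 ($34), Car 106→Request R2 ($53) — total 54+63+44+34+53 = $248.
Row-greedy (each driver in turn takes its best remaining request) gives $241, worse by 7.
Checked against all permutations: $248 is optimal.

Maximum total: $248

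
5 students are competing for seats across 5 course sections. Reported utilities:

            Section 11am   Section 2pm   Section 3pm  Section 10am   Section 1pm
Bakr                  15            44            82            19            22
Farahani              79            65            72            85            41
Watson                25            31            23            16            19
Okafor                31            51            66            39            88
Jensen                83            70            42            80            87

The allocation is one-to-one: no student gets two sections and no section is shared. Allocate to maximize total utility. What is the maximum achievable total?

Max total: 369 points

Optimal: Bakr→Section 3pm (82 points), Farahani→Section 10am (85 points), Watson→Section 2pm (31 points), Okafor→Section 1pm (88 points), Jensen→Section 11am (83 points) — total 82+85+31+88+83 = 369 points.
Column-greedy (each section in turn goes to its best remaining student) gives 288 points, worse by 81.
Next-best assignment: Bakr→Section 3pm, Farahani→Section 11am, Watson→Section 2pm, Okafor→Section 1pm, Jensen→Section 10am = 360 points.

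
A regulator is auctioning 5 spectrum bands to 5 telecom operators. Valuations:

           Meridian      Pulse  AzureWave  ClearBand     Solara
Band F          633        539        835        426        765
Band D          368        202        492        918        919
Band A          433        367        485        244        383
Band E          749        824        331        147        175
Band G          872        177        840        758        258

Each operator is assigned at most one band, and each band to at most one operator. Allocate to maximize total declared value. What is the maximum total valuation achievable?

Max total: $3864M

Optimal: Meridian→Band G ($872M), Pulse→Band E ($824M), AzureWave→Band A ($485M), ClearBand→Band D ($918M), Solara→Band F ($765M) — total 872+824+485+918+765 = $3864M.
Row-greedy (each operator in turn takes its best remaining band) gives $3832M, worse by 32.
Next-best assignment: Meridian→Band G, Pulse→Band E, AzureWave→Band F, ClearBand→Band D, Solara→Band A = $3832M.
Swapping AzureWave↔ClearBand (AzureWave→Band D $492M, ClearBand→Band A $244M) loses 667.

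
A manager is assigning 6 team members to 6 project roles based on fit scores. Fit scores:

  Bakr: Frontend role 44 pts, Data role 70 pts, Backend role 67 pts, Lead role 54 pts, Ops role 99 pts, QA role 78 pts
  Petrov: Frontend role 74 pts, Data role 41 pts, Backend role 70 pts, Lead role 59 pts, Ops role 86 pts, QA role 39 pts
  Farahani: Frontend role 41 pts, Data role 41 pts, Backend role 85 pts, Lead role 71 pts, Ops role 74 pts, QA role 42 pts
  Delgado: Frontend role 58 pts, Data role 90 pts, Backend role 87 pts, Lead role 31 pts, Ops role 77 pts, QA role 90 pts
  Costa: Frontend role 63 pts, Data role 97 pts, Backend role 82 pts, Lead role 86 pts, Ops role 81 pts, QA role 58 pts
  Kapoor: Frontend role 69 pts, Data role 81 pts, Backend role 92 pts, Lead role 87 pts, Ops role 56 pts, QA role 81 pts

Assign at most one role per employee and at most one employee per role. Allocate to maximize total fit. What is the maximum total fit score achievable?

This is the linear assignment problem.
Optimal: Bakr→Ops role (99 pts), Petrov→Frontend role (74 pts), Farahani→Backend role (85 pts), Delgado→QA role (90 pts), Costa→Data role (97 pts), Kapoor→Lead role (87 pts) — total 99+74+85+90+97+87 = 532 pts.
Row-greedy (each employee in turn takes its best remaining role) gives 515 pts, worse by 17.
Next-best assignment: Bakr→Ops role, Petrov→Frontend role, Farahani→Lead role, Delgado→QA role, Costa→Data role, Kapoor→Backend role = 523 pts.
Swapping Petrov↔Bakr (Petrov→Ops role 86 pts, Bakr→Frontend role 44 pts) loses 43.
No other one-to-one assignment exceeds 532 pts.

Max total: 532 pts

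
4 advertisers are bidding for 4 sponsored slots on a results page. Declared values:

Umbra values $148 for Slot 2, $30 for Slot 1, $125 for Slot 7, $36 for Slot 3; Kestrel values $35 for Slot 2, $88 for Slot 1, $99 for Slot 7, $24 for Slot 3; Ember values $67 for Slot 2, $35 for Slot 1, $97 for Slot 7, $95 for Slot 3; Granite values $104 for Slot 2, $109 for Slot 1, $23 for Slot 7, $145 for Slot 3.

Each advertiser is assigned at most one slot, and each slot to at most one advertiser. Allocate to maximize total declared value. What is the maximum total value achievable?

Maximum total: $478

Optimal: Umbra→Slot 2 ($148), Kestrel→Slot 1 ($88), Ember→Slot 7 ($97), Granite→Slot 3 ($145) — total 148+88+97+145 = $478.
Max-entry greedy (repeatedly take the single best remaining cell) gives $427, worse by 51.
Next-best assignment: Umbra→Slot 2, Kestrel→Slot 7, Ember→Slot 3, Granite→Slot 1 = $451.
No other one-to-one assignment exceeds $478.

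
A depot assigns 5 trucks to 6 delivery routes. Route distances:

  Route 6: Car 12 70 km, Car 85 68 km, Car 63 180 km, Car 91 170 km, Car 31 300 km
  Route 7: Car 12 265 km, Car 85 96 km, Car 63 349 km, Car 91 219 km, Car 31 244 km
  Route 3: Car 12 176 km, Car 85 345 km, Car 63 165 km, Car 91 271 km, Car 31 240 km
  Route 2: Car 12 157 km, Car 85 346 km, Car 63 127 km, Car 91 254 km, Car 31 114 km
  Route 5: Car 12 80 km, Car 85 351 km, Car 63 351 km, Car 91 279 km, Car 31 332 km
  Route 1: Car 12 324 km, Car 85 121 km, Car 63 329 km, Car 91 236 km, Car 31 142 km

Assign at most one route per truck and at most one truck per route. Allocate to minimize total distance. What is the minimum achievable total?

This is a one-to-one assignment (minimum-cost bipartite matching).
Optimal: Car 12→Route 5 (80 km), Car 85→Route 7 (96 km), Car 63→Route 2 (127 km), Car 91→Route 6 (170 km), Car 31→Route 1 (142 km) — total 80+96+127+170+142 = 615 km.
Row-greedy (each truck in turn takes its cheapest remaining route) gives 769 km, worse by 154.
Next-best assignment: Car 12→Route 5, Car 85→Route 7, Car 63→Route 3, Car 91→Route 6, Car 31→Route 2 = 625 km.
Checked against all permutations: 615 km is optimal.

Minimum total: 615 km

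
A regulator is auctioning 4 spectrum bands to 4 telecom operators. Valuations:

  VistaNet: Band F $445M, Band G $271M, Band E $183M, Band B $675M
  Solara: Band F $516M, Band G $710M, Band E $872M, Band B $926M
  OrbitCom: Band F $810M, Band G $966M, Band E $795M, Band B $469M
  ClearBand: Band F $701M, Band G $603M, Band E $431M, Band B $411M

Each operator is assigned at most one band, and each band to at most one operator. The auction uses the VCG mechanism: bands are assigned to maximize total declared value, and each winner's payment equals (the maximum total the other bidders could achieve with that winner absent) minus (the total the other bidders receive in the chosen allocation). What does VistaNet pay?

Efficient allocation: VistaNet→Band B ($675M), Solara→Band E ($872M), OrbitCom→Band G ($966M), ClearBand→Band F ($701M); total welfare W = $3214M.
VistaNet receives Band B at value $675M, so the others get W − 675 = $2539M.
Without VistaNet: best allocation of the remaining 3 bidders over all 4 bands is Solara→Band B ($926M), OrbitCom→Band G ($966M), ClearBand→Band F ($701M), total $2593M.
VCG payment = (others' best without VistaNet) − (others' welfare with VistaNet) = 2593 − 2539 = $54M.

VistaNet pays $54M.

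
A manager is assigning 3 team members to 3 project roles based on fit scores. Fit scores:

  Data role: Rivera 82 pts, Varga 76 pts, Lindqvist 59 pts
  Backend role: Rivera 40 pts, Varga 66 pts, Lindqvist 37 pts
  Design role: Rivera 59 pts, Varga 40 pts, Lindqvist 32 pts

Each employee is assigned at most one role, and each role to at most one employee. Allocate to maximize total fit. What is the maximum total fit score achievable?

Maximum total: 184 pts

This is a one-to-one assignment (maximum-weight bipartite matching).
Optimal: Rivera→Design role (59 pts), Varga→Backend role (66 pts), Lindqvist→Data role (59 pts) — total 59+66+59 = 184 pts.
Column-greedy (each role in turn goes to its best remaining employee) gives 180 pts, worse by 4.
Swapping Rivera↔Varga (Rivera→Backend role 40 pts, Varga→Design role 40 pts) loses 45.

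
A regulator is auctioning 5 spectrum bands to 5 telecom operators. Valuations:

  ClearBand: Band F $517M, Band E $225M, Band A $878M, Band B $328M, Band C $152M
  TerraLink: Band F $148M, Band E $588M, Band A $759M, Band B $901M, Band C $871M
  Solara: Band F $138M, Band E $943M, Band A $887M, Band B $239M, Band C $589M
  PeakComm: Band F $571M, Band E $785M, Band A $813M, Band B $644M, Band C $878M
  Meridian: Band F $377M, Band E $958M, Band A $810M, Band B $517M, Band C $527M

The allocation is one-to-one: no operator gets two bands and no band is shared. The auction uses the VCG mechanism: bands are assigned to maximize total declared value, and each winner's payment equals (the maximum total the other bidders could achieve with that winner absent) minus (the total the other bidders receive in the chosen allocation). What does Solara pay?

Solara pays $361M.

Efficient allocation: ClearBand→Band F ($517M), TerraLink→Band B ($901M), Solara→Band A ($887M), PeakComm→Band C ($878M), Meridian→Band E ($958M); total welfare W = $4141M.
Solara receives Band A at value $887M, so the others get W − 887 = $3254M.
Without Solara: best allocation of the remaining 4 bidders over all 5 bands is ClearBand→Band A ($878M), TerraLink→Band B ($901M), PeakComm→Band C ($878M), Meridian→Band E ($958M), total $3615M.
VCG payment = (others' best without Solara) − (others' welfare with Solara) = 3615 − 3254 = $361M.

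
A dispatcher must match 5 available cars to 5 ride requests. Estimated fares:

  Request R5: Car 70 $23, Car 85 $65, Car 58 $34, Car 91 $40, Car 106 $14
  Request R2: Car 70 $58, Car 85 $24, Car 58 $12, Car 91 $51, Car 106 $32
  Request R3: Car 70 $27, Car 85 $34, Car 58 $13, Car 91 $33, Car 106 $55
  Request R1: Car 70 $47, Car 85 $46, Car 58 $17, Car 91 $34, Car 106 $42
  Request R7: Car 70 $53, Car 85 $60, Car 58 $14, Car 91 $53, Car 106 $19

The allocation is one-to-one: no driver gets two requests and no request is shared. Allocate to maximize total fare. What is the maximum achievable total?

Maximum total: $248

Optimal: Car 70→Request R2 ($58), Car 85→Request R5 ($65), Car 58→Request R1 ($17), Car 91→Request R7 ($53), Car 106→Request R3 ($55) — total 58+65+17+53+55 = $248.
Next-best assignment: Car 70→Request R1, Car 85→Request R7, Car 58→Request R5, Car 91→Request R2, Car 106→Request R3 = $247.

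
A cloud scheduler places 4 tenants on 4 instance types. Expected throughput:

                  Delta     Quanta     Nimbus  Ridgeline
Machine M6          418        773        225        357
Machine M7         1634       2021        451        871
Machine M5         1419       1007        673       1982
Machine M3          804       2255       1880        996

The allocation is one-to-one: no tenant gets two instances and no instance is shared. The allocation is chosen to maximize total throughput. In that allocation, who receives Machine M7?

Optimal: Delta→Machine M6 (418 ops/s), Quanta→Machine M7 (2021 ops/s), Nimbus→Machine M3 (1880 ops/s), Ridgeline→Machine M5 (1982 ops/s) — total 418+2021+1880+1982 = 6301 ops/s.
Column-greedy (each instance in turn goes to its best remaining tenant) gives 6269 ops/s, worse by 32.
Next-best assignment: Delta→Machine M7, Quanta→Machine M6, Nimbus→Machine M3, Ridgeline→Machine M5 = 6269 ops/s.
Quanta's own top instance is Machine M3 (2255 ops/s), but forcing Quanta→Machine M3 and reassigning the rest optimally gives only 6096 ops/s — worse by 205.

Quanta receives Machine M7.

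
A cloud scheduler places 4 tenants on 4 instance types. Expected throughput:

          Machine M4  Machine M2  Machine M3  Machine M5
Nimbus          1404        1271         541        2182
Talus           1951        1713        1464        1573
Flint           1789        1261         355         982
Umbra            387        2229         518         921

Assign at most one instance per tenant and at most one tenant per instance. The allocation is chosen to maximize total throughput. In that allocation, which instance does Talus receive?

Talus receives Machine M3.

Optimal: Nimbus→Machine M5 (2182 ops/s), Talus→Machine M3 (1464 ops/s), Flint→Machine M4 (1789 ops/s), Umbra→Machine M2 (2229 ops/s) — total 2182+1464+1789+2229 = 7664 ops/s.
Max-entry greedy (repeatedly take the single best remaining cell) gives 6717 ops/s, worse by 947.
Next-best assignment: Nimbus→Machine M5, Talus→Machine M4, Flint→Machine M3, Umbra→Machine M2 = 6717 ops/s.
Swapping Umbra↔Nimbus (Umbra→Machine M5 921 ops/s, Nimbus→Machine M2 1271 ops/s) loses 2219.
Talus's own top instance is Machine M4 (1951 ops/s), but forcing Talus→Machine M4 and reassigning the rest optimally gives only 6717 ops/s — worse by 947.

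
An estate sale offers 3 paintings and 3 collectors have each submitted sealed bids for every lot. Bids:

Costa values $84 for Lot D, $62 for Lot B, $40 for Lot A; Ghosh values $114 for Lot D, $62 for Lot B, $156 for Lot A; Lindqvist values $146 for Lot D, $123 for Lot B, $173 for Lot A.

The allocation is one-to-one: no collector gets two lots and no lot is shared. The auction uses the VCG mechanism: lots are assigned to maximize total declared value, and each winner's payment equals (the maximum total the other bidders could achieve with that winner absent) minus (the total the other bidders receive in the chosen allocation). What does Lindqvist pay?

Lindqvist pays $22.

Efficient allocation: Costa→Lot B ($62), Ghosh→Lot A ($156), Lindqvist→Lot D ($146); total welfare W = $364.
Lindqvist receives Lot D at value $146, so the others get W − 146 = $218.
Without Lindqvist: best allocation of the remaining 2 bidders over all 3 lots is Costa→Lot D ($84), Ghosh→Lot A ($156), total $240.
VCG payment = (others' best without Lindqvist) − (others' welfare with Lindqvist) = 240 − 218 = $22.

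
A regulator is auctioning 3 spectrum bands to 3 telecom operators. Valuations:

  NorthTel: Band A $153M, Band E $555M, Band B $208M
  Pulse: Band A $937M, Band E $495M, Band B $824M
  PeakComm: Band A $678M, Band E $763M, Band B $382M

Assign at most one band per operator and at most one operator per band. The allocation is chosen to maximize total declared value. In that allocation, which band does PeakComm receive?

PeakComm receives Band A.

Optimal: NorthTel→Band E ($555M), Pulse→Band B ($824M), PeakComm→Band A ($678M) — total 555+824+678 = $2057M.
Next-best assignment: NorthTel→Band B, Pulse→Band A, PeakComm→Band E = $1908M.
Swapping NorthTel↔Pulse (NorthTel→Band B $208M, Pulse→Band E $495M) loses 676.
PeakComm's own top band is Band E ($763M), but forcing PeakComm→Band E and reassigning the rest optimally gives only $1908M — worse by 149.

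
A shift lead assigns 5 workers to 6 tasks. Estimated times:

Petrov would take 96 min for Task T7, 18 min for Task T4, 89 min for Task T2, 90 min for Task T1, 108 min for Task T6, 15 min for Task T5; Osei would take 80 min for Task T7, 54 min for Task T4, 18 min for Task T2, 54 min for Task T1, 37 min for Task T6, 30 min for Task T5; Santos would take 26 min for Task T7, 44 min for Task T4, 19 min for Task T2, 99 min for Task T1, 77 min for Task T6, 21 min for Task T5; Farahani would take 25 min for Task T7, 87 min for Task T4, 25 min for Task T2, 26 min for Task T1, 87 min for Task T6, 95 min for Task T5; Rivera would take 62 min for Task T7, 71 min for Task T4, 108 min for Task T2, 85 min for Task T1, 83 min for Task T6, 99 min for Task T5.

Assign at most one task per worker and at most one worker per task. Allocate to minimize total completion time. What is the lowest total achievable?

Min total: 145 min

Optimal: Petrov→Task T4 (18 min), Osei→Task T2 (18 min), Santos→Task T5 (21 min), Farahani→Task T1 (26 min), Rivera→Task T7 (62 min) — total 18+18+21+26+62 = 145 min.
Row-greedy (each worker in turn takes its cheapest remaining task) gives 156 min, worse by 11.
Next-best assignment: Petrov→Task T4, Osei→Task T5, Santos→Task T2, Farahani→Task T1, Rivera→Task T7 = 155 min.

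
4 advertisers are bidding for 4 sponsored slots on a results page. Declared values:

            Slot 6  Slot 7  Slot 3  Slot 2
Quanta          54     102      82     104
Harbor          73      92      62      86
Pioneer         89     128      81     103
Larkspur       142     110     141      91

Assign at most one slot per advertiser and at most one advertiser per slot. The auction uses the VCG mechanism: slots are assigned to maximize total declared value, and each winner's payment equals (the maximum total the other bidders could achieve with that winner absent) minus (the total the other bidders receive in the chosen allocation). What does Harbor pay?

Efficient allocation: Quanta→Slot 2 ($104), Harbor→Slot 6 ($73), Pioneer→Slot 7 ($128), Larkspur→Slot 3 ($141); total welfare W = $446.
Harbor receives Slot 6 at value $73, so the others get W − 73 = $373.
Without Harbor: best allocation of the remaining 3 bidders over all 4 slots is Quanta→Slot 2 ($104), Pioneer→Slot 7 ($128), Larkspur→Slot 6 ($142), total $374.
VCG payment = (others' best without Harbor) − (others' welfare with Harbor) = 374 − 373 = $1.

Harbor pays $1.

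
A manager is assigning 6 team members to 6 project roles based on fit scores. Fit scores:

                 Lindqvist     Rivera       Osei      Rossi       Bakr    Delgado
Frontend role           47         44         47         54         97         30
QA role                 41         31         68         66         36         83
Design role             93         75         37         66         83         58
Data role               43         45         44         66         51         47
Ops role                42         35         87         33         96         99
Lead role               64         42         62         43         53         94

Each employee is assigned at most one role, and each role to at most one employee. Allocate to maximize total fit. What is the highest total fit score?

Max total: 482 pts

Optimal: Lindqvist→Design role (93 pts), Rivera→Data role (45 pts), Osei→Ops role (87 pts), Rossi→QA role (66 pts), Bakr→Frontend role (97 pts), Delgado→Lead role (94 pts) — total 93+45+87+66+97+94 = 482 pts.
Max-entry greedy (repeatedly take the single best remaining cell) gives 465 pts, worse by 17.
Next-best assignment: Lindqvist→Lead role, Rivera→Design role, Osei→Ops role, Rossi→Data role, Bakr→Frontend role, Delgado→QA role = 472 pts.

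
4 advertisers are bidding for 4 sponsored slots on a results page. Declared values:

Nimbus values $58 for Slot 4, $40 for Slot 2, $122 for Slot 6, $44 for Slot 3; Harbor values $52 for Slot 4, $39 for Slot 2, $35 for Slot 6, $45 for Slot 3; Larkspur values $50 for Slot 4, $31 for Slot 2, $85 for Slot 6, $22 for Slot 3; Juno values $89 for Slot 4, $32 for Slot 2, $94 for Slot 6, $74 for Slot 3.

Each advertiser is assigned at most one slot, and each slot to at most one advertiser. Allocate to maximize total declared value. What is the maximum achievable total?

Treat this as an assignment problem: match each advertiser to one slot.
Optimal: Nimbus→Slot 6 ($122), Harbor→Slot 3 ($45), Larkspur→Slot 2 ($31), Juno→Slot 4 ($89) — total 122+45+31+89 = $287.
Column-greedy (each slot in turn goes to its best remaining advertiser) gives $259, worse by 28.

Max total: $287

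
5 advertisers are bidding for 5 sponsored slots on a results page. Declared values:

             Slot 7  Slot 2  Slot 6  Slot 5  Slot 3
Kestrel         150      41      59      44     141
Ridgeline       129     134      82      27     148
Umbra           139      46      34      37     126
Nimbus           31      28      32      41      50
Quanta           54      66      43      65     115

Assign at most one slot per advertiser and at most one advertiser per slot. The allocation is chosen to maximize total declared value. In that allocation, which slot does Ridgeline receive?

Ridgeline receives Slot 2.

Optimal: Kestrel→Slot 3 ($141), Ridgeline→Slot 2 ($134), Umbra→Slot 7 ($139), Nimbus→Slot 6 ($32), Quanta→Slot 5 ($65) — total 141+134+139+32+65 = $511.
Column-greedy (each slot in turn goes to its best remaining advertiser) gives $494, worse by 17.
Swapping Kestrel↔Nimbus (Kestrel→Slot 6 $59, Nimbus→Slot 3 $50) loses 64.
Ridgeline's own top slot is Slot 3 ($148), but forcing Ridgeline→Slot 3 and reassigning the rest optimally gives only $453 — worse by 58.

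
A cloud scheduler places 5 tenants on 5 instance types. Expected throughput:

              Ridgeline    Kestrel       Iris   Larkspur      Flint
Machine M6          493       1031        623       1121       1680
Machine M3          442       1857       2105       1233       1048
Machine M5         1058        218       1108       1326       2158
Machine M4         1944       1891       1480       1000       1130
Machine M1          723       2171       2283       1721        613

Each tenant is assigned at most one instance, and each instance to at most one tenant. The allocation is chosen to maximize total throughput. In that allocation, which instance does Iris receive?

Treat this as an assignment problem: match each tenant to one instance.
Optimal: Ridgeline→Machine M4 (1944 ops/s), Kestrel→Machine M1 (2171 ops/s), Iris→Machine M3 (2105 ops/s), Larkspur→Machine M6 (1121 ops/s), Flint→Machine M5 (2158 ops/s) — total 1944+2171+2105+1121+2158 = 9499 ops/s.
Max-entry greedy (repeatedly take the single best remaining cell) gives 9363 ops/s, worse by 136.
Iris's own top instance is Machine M1 (2283 ops/s), but forcing Iris→Machine M1 and reassigning the rest optimally gives only 9363 ops/s — worse by 136.

Iris receives Machine M3.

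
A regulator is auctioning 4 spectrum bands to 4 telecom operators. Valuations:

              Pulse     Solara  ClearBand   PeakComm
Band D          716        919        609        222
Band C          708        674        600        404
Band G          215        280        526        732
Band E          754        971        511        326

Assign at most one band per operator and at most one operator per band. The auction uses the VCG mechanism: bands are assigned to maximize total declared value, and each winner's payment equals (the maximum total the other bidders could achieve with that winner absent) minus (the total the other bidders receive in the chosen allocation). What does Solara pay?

Efficient allocation: Pulse→Band C ($708M), Solara→Band E ($971M), ClearBand→Band D ($609M), PeakComm→Band G ($732M); total welfare W = $3020M.
Solara receives Band E at value $971M, so the others get W − 971 = $2049M.
Without Solara: best allocation of the remaining 3 bidders over all 4 bands is Pulse→Band E ($754M), ClearBand→Band D ($609M), PeakComm→Band G ($732M), total $2095M.
VCG payment = (others' best without Solara) − (others' welfare with Solara) = 2095 − 2049 = $46M.

Solara pays $46M.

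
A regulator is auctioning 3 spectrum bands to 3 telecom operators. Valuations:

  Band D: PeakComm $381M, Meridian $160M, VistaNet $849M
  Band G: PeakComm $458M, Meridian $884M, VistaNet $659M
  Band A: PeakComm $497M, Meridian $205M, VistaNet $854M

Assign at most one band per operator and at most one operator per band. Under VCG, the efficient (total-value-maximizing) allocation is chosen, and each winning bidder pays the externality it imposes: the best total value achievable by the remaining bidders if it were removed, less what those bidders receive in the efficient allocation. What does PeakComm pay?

PeakComm pays $5M.

Efficient allocation: PeakComm→Band A ($497M), Meridian→Band G ($884M), VistaNet→Band D ($849M); total welfare W = $2230M.
PeakComm receives Band A at value $497M, so the others get W − 497 = $1733M.
Without PeakComm: best allocation of the remaining 2 bidders over all 3 bands is Meridian→Band G ($884M), VistaNet→Band A ($854M), total $1738M.
VCG payment = (others' best without PeakComm) − (others' welfare with PeakComm) = 1738 − 1733 = $5M.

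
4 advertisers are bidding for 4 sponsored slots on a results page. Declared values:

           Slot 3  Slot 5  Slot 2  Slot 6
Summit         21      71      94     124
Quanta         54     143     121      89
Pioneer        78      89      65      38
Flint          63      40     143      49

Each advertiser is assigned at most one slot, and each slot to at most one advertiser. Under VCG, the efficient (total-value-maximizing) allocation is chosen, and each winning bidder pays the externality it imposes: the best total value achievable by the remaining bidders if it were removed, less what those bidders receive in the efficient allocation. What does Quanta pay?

Quanta pays $11.

Efficient allocation: Summit→Slot 6 ($124), Quanta→Slot 5 ($143), Pioneer→Slot 3 ($78), Flint→Slot 2 ($143); total welfare W = $488.
Quanta receives Slot 5 at value $143, so the others get W − 143 = $345.
Without Quanta: best allocation of the remaining 3 bidders over all 4 slots is Summit→Slot 6 ($124), Pioneer→Slot 5 ($89), Flint→Slot 2 ($143), total $356.
VCG payment = (others' best without Quanta) − (others' welfare with Quanta) = 356 − 345 = $11.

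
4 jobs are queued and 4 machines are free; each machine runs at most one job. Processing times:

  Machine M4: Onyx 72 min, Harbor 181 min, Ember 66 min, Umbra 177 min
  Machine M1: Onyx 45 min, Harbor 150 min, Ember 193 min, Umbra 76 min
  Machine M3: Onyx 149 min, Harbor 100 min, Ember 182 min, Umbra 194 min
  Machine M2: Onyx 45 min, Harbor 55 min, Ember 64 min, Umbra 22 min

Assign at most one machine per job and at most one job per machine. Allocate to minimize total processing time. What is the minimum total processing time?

Optimal: Onyx→Machine M1 (45 min), Harbor→Machine M3 (100 min), Ember→Machine M4 (66 min), Umbra→Machine M2 (22 min) — total 45+100+66+22 = 233 min.
Row-greedy (each job in turn takes its cheapest remaining machine) gives 360 min, worse by 127.
Next-best assignment: Onyx→Machine M2, Harbor→Machine M3, Ember→Machine M4, Umbra→Machine M1 = 287 min.
Checked against all permutations: 233 min is optimal.

Minimum total: 233 min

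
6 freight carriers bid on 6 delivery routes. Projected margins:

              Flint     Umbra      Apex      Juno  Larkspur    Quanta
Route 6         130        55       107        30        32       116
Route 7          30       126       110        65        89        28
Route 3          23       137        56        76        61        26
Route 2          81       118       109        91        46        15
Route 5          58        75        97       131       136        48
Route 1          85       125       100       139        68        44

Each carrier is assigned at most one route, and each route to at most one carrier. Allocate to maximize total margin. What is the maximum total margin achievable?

This is a one-to-one assignment (maximum-weight bipartite matching).
Optimal: Flint→Route 2 ($81k), Umbra→Route 3 ($137k), Apex→Route 7 ($110k), Juno→Route 1 ($139k), Larkspur→Route 5 ($136k), Quanta→Route 6 ($116k) — total 81+137+110+139+136+116 = $719k.
Row-greedy (each carrier in turn takes its best remaining route) gives $667k, worse by 52.
Next-best assignment: Flint→Route 6, Umbra→Route 3, Apex→Route 2, Juno→Route 1, Larkspur→Route 5, Quanta→Route 7 = $679k.
Swapping Juno↔Quanta (Juno→Route 6 $30k, Quanta→Route 1 $44k) loses 181.

Max total: $719k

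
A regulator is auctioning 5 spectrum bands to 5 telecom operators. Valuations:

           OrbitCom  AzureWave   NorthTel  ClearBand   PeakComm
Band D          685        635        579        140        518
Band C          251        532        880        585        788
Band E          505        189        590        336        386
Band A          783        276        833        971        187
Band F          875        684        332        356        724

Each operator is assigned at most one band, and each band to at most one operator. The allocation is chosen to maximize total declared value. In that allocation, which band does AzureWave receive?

Optimal: OrbitCom→Band F ($875M), AzureWave→Band D ($635M), NorthTel→Band E ($590M), ClearBand→Band A ($971M), PeakComm→Band C ($788M) — total 875+635+590+971+788 = $3859M.
Row-greedy (each operator in turn takes its best remaining band) gives $3747M, worse by 112.
No other one-to-one assignment exceeds $3859M.
AzureWave's own top band is Band F ($684M), but forcing AzureWave→Band F and reassigning the rest optimally gives only $3718M — worse by 141.

AzureWave receives Band D.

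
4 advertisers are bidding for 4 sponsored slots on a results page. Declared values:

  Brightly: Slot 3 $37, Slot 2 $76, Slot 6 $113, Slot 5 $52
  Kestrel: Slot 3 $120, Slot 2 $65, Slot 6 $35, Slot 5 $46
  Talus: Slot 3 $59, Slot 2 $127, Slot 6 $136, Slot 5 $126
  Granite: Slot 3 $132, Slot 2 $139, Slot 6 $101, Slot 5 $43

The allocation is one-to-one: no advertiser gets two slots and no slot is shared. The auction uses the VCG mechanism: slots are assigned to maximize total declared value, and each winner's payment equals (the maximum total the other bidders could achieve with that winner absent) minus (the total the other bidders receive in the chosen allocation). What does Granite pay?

Granite pays $1.

Efficient allocation: Brightly→Slot 6 ($113), Kestrel→Slot 3 ($120), Talus→Slot 5 ($126), Granite→Slot 2 ($139); total welfare W = $498.
Granite receives Slot 2 at value $139, so the others get W − 139 = $359.
Without Granite: best allocation of the remaining 3 bidders over all 4 slots is Brightly→Slot 6 ($113), Kestrel→Slot 3 ($120), Talus→Slot 2 ($127), total $360.
VCG payment = (others' best without Granite) − (others' welfare with Granite) = 360 − 359 = $1.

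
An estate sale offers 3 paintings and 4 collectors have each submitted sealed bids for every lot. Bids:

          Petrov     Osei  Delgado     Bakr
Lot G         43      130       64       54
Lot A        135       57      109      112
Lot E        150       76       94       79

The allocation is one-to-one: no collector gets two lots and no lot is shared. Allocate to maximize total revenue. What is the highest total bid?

Optimal: Osei→Lot G ($130), Bakr→Lot A ($112), Petrov→Lot E ($150) — total 130+112+150 = $392.
Row-greedy (each collector in turn takes its best remaining lot) gives $389, worse by 3.
Checked against all permutations: $392 is optimal.

Max total: $392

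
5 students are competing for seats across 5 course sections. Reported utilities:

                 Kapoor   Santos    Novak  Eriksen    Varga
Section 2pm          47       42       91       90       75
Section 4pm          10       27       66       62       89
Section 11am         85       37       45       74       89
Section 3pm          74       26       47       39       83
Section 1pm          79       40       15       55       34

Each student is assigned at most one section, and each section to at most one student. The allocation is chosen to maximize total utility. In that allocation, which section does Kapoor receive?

Kapoor receives Section 3pm.

Treat this as an assignment problem: match each student to one section.
Optimal: Kapoor→Section 3pm (74 points), Santos→Section 1pm (40 points), Novak→Section 2pm (91 points), Eriksen→Section 11am (74 points), Varga→Section 4pm (89 points) — total 74+40+91+74+89 = 368 points.
Column-greedy (each section in turn goes to its best remaining student) gives 344 points, worse by 24.
Swapping Eriksen↔Santos (Eriksen→Section 1pm 55 points, Santos→Section 11am 37 points) loses 22.
Every other assignment is strictly worse.
Kapoor's own top section is Section 11am (85 points), but forcing Kapoor→Section 11am and reassigning the rest optimally gives only 364 points — worse by 4.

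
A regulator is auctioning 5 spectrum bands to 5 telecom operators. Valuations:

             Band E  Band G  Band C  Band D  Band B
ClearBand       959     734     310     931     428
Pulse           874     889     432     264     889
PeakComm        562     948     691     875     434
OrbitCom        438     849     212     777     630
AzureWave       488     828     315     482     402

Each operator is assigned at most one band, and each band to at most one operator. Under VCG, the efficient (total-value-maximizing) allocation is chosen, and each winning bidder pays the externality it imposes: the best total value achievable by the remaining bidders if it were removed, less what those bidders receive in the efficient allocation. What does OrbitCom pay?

OrbitCom pays $184M.

Efficient allocation: ClearBand→Band E ($959M), Pulse→Band B ($889M), PeakComm→Band C ($691M), OrbitCom→Band D ($777M), AzureWave→Band G ($828M); total welfare W = $4144M.
OrbitCom receives Band D at value $777M, so the others get W − 777 = $3367M.
Without OrbitCom: best allocation of the remaining 4 bidders over all 5 bands is ClearBand→Band E ($959M), Pulse→Band B ($889M), PeakComm→Band D ($875M), AzureWave→Band G ($828M), total $3551M.
VCG payment = (others' best without OrbitCom) − (others' welfare with OrbitCom) = 3551 − 3367 = $184M.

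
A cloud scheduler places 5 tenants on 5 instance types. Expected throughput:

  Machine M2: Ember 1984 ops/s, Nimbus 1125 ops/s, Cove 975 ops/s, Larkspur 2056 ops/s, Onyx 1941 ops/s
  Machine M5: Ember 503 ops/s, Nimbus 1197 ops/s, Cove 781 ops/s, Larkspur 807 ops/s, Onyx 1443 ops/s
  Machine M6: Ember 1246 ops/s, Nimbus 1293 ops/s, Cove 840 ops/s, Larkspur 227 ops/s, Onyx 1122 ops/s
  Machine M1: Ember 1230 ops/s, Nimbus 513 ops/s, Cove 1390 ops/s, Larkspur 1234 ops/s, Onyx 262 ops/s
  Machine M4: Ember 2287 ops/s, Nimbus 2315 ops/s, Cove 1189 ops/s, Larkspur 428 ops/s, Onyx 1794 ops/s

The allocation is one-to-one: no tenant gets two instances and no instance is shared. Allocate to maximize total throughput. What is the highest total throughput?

This is the linear assignment problem.
Optimal: Ember→Machine M4 (2287 ops/s), Nimbus→Machine M6 (1293 ops/s), Cove→Machine M1 (1390 ops/s), Larkspur→Machine M2 (2056 ops/s), Onyx→Machine M5 (1443 ops/s) — total 2287+1293+1390+2056+1443 = 8469 ops/s.
Swapping Onyx↔Cove (Onyx→Machine M1 262 ops/s, Cove→Machine M5 781 ops/s) loses 1790.

Maximum total: 8469 ops/s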